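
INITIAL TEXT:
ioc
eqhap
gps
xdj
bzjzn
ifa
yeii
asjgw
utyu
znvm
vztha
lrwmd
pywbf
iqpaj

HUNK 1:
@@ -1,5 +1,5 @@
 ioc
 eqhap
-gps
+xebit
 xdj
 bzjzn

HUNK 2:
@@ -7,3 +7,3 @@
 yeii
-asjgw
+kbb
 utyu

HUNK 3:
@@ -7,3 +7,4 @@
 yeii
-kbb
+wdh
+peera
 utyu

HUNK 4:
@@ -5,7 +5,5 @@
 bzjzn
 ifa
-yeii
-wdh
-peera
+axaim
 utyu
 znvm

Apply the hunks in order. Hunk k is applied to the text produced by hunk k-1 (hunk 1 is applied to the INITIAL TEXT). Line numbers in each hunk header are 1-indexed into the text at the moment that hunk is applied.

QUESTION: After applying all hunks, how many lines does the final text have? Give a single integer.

Hunk 1: at line 1 remove [gps] add [xebit] -> 14 lines: ioc eqhap xebit xdj bzjzn ifa yeii asjgw utyu znvm vztha lrwmd pywbf iqpaj
Hunk 2: at line 7 remove [asjgw] add [kbb] -> 14 lines: ioc eqhap xebit xdj bzjzn ifa yeii kbb utyu znvm vztha lrwmd pywbf iqpaj
Hunk 3: at line 7 remove [kbb] add [wdh,peera] -> 15 lines: ioc eqhap xebit xdj bzjzn ifa yeii wdh peera utyu znvm vztha lrwmd pywbf iqpaj
Hunk 4: at line 5 remove [yeii,wdh,peera] add [axaim] -> 13 lines: ioc eqhap xebit xdj bzjzn ifa axaim utyu znvm vztha lrwmd pywbf iqpaj
Final line count: 13

Answer: 13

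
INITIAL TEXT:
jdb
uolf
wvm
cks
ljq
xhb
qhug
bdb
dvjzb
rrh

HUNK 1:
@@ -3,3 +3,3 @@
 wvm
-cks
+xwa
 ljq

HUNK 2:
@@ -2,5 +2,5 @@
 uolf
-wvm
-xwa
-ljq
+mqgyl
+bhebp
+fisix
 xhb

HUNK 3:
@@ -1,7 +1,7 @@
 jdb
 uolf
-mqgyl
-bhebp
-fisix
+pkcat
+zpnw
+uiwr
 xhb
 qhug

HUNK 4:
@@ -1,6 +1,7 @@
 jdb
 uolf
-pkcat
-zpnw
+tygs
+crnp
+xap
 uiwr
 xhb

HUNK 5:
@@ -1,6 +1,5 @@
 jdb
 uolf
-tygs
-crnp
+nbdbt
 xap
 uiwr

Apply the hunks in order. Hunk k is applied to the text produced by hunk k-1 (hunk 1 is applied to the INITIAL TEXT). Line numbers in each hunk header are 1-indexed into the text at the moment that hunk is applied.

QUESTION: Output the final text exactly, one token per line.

Answer: jdb
uolf
nbdbt
xap
uiwr
xhb
qhug
bdb
dvjzb
rrh

Derivation:
Hunk 1: at line 3 remove [cks] add [xwa] -> 10 lines: jdb uolf wvm xwa ljq xhb qhug bdb dvjzb rrh
Hunk 2: at line 2 remove [wvm,xwa,ljq] add [mqgyl,bhebp,fisix] -> 10 lines: jdb uolf mqgyl bhebp fisix xhb qhug bdb dvjzb rrh
Hunk 3: at line 1 remove [mqgyl,bhebp,fisix] add [pkcat,zpnw,uiwr] -> 10 lines: jdb uolf pkcat zpnw uiwr xhb qhug bdb dvjzb rrh
Hunk 4: at line 1 remove [pkcat,zpnw] add [tygs,crnp,xap] -> 11 lines: jdb uolf tygs crnp xap uiwr xhb qhug bdb dvjzb rrh
Hunk 5: at line 1 remove [tygs,crnp] add [nbdbt] -> 10 lines: jdb uolf nbdbt xap uiwr xhb qhug bdb dvjzb rrh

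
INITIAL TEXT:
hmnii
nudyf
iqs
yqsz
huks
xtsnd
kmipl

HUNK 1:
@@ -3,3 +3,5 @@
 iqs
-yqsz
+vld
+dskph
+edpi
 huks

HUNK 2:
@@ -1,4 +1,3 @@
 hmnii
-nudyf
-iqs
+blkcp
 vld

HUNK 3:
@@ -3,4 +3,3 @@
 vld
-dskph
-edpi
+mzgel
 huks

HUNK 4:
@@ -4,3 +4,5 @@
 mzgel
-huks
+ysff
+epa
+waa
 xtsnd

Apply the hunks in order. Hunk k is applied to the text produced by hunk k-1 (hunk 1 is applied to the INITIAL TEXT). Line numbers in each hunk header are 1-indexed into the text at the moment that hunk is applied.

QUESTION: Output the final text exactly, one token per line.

Hunk 1: at line 3 remove [yqsz] add [vld,dskph,edpi] -> 9 lines: hmnii nudyf iqs vld dskph edpi huks xtsnd kmipl
Hunk 2: at line 1 remove [nudyf,iqs] add [blkcp] -> 8 lines: hmnii blkcp vld dskph edpi huks xtsnd kmipl
Hunk 3: at line 3 remove [dskph,edpi] add [mzgel] -> 7 lines: hmnii blkcp vld mzgel huks xtsnd kmipl
Hunk 4: at line 4 remove [huks] add [ysff,epa,waa] -> 9 lines: hmnii blkcp vld mzgel ysff epa waa xtsnd kmipl

Answer: hmnii
blkcp
vld
mzgel
ysff
epa
waa
xtsnd
kmipl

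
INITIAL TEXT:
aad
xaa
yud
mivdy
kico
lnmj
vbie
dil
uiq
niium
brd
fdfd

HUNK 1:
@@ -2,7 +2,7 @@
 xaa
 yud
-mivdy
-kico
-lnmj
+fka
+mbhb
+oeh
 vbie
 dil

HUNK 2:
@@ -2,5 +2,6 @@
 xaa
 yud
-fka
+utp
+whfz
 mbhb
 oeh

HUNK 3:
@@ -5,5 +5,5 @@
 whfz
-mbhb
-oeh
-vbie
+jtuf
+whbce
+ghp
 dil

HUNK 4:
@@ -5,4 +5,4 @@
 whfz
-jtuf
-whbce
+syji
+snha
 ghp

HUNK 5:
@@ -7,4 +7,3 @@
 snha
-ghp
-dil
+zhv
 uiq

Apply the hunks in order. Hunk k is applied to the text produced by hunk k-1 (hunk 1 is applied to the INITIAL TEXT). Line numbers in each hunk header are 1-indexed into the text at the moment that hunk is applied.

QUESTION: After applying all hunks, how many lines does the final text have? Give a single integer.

Answer: 12

Derivation:
Hunk 1: at line 2 remove [mivdy,kico,lnmj] add [fka,mbhb,oeh] -> 12 lines: aad xaa yud fka mbhb oeh vbie dil uiq niium brd fdfd
Hunk 2: at line 2 remove [fka] add [utp,whfz] -> 13 lines: aad xaa yud utp whfz mbhb oeh vbie dil uiq niium brd fdfd
Hunk 3: at line 5 remove [mbhb,oeh,vbie] add [jtuf,whbce,ghp] -> 13 lines: aad xaa yud utp whfz jtuf whbce ghp dil uiq niium brd fdfd
Hunk 4: at line 5 remove [jtuf,whbce] add [syji,snha] -> 13 lines: aad xaa yud utp whfz syji snha ghp dil uiq niium brd fdfd
Hunk 5: at line 7 remove [ghp,dil] add [zhv] -> 12 lines: aad xaa yud utp whfz syji snha zhv uiq niium brd fdfd
Final line count: 12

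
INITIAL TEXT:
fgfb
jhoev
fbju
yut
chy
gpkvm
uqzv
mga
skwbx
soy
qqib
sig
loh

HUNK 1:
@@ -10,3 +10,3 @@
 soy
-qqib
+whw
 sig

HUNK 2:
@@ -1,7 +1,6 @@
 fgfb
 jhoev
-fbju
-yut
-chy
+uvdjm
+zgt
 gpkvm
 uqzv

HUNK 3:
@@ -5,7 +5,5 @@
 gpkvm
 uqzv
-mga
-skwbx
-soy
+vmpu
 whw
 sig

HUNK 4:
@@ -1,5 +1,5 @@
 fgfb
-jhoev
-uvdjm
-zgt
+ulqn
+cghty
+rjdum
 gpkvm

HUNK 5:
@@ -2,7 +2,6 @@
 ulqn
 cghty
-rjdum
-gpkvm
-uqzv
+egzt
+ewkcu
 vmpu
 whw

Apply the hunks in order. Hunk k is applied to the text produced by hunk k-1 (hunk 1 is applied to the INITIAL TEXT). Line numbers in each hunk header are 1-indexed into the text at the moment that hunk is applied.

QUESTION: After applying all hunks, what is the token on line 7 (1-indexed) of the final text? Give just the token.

Hunk 1: at line 10 remove [qqib] add [whw] -> 13 lines: fgfb jhoev fbju yut chy gpkvm uqzv mga skwbx soy whw sig loh
Hunk 2: at line 1 remove [fbju,yut,chy] add [uvdjm,zgt] -> 12 lines: fgfb jhoev uvdjm zgt gpkvm uqzv mga skwbx soy whw sig loh
Hunk 3: at line 5 remove [mga,skwbx,soy] add [vmpu] -> 10 lines: fgfb jhoev uvdjm zgt gpkvm uqzv vmpu whw sig loh
Hunk 4: at line 1 remove [jhoev,uvdjm,zgt] add [ulqn,cghty,rjdum] -> 10 lines: fgfb ulqn cghty rjdum gpkvm uqzv vmpu whw sig loh
Hunk 5: at line 2 remove [rjdum,gpkvm,uqzv] add [egzt,ewkcu] -> 9 lines: fgfb ulqn cghty egzt ewkcu vmpu whw sig loh
Final line 7: whw

Answer: whw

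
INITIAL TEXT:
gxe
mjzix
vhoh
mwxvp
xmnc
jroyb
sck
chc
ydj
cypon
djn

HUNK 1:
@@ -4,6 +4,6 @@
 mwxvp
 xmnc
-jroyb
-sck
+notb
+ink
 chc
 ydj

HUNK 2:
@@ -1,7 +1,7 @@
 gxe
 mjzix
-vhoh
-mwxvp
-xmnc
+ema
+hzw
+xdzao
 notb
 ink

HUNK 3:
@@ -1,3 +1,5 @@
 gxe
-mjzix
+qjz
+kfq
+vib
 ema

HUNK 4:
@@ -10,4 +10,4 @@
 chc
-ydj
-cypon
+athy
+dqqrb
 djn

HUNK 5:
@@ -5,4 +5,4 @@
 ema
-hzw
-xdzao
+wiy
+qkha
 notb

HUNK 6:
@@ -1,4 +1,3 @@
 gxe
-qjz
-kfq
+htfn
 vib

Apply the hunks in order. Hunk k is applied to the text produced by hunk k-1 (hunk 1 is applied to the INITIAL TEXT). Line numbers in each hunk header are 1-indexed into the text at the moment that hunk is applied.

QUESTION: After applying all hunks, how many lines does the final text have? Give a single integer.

Hunk 1: at line 4 remove [jroyb,sck] add [notb,ink] -> 11 lines: gxe mjzix vhoh mwxvp xmnc notb ink chc ydj cypon djn
Hunk 2: at line 1 remove [vhoh,mwxvp,xmnc] add [ema,hzw,xdzao] -> 11 lines: gxe mjzix ema hzw xdzao notb ink chc ydj cypon djn
Hunk 3: at line 1 remove [mjzix] add [qjz,kfq,vib] -> 13 lines: gxe qjz kfq vib ema hzw xdzao notb ink chc ydj cypon djn
Hunk 4: at line 10 remove [ydj,cypon] add [athy,dqqrb] -> 13 lines: gxe qjz kfq vib ema hzw xdzao notb ink chc athy dqqrb djn
Hunk 5: at line 5 remove [hzw,xdzao] add [wiy,qkha] -> 13 lines: gxe qjz kfq vib ema wiy qkha notb ink chc athy dqqrb djn
Hunk 6: at line 1 remove [qjz,kfq] add [htfn] -> 12 lines: gxe htfn vib ema wiy qkha notb ink chc athy dqqrb djn
Final line count: 12

Answer: 12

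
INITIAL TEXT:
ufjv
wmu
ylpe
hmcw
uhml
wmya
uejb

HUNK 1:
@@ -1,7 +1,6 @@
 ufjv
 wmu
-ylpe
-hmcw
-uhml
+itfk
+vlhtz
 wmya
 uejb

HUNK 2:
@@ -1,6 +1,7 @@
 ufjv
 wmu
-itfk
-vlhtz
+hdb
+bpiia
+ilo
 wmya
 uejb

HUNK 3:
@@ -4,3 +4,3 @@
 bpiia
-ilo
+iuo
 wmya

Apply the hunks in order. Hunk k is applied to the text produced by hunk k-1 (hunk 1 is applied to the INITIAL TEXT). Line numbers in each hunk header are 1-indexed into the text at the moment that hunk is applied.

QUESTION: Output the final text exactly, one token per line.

Answer: ufjv
wmu
hdb
bpiia
iuo
wmya
uejb

Derivation:
Hunk 1: at line 1 remove [ylpe,hmcw,uhml] add [itfk,vlhtz] -> 6 lines: ufjv wmu itfk vlhtz wmya uejb
Hunk 2: at line 1 remove [itfk,vlhtz] add [hdb,bpiia,ilo] -> 7 lines: ufjv wmu hdb bpiia ilo wmya uejb
Hunk 3: at line 4 remove [ilo] add [iuo] -> 7 lines: ufjv wmu hdb bpiia iuo wmya uejb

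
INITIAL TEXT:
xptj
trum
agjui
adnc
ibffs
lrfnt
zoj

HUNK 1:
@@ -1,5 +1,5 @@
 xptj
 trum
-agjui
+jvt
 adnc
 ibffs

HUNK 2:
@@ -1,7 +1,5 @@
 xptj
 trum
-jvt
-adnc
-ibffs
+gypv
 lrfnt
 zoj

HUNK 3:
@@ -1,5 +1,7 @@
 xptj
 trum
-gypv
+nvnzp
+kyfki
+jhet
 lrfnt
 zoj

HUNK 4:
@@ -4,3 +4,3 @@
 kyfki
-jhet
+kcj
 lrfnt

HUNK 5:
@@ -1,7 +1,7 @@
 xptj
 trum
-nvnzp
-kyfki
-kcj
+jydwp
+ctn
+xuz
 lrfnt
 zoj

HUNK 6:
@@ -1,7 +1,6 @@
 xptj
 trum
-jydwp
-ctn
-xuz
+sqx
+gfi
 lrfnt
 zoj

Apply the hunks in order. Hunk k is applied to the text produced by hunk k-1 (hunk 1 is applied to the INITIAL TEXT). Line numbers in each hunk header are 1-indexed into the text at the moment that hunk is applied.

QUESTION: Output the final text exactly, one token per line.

Hunk 1: at line 1 remove [agjui] add [jvt] -> 7 lines: xptj trum jvt adnc ibffs lrfnt zoj
Hunk 2: at line 1 remove [jvt,adnc,ibffs] add [gypv] -> 5 lines: xptj trum gypv lrfnt zoj
Hunk 3: at line 1 remove [gypv] add [nvnzp,kyfki,jhet] -> 7 lines: xptj trum nvnzp kyfki jhet lrfnt zoj
Hunk 4: at line 4 remove [jhet] add [kcj] -> 7 lines: xptj trum nvnzp kyfki kcj lrfnt zoj
Hunk 5: at line 1 remove [nvnzp,kyfki,kcj] add [jydwp,ctn,xuz] -> 7 lines: xptj trum jydwp ctn xuz lrfnt zoj
Hunk 6: at line 1 remove [jydwp,ctn,xuz] add [sqx,gfi] -> 6 lines: xptj trum sqx gfi lrfnt zoj

Answer: xptj
trum
sqx
gfi
lrfnt
zoj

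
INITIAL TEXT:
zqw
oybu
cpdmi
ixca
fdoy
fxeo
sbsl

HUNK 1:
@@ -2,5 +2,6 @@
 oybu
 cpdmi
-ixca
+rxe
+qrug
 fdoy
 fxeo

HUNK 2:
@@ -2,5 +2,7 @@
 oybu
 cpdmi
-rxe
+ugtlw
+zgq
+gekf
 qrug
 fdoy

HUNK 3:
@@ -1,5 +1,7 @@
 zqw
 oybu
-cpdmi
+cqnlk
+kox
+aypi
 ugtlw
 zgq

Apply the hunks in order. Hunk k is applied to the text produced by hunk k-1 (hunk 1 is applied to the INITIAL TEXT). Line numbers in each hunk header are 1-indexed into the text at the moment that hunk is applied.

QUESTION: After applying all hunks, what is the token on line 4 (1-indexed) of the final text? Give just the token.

Answer: kox

Derivation:
Hunk 1: at line 2 remove [ixca] add [rxe,qrug] -> 8 lines: zqw oybu cpdmi rxe qrug fdoy fxeo sbsl
Hunk 2: at line 2 remove [rxe] add [ugtlw,zgq,gekf] -> 10 lines: zqw oybu cpdmi ugtlw zgq gekf qrug fdoy fxeo sbsl
Hunk 3: at line 1 remove [cpdmi] add [cqnlk,kox,aypi] -> 12 lines: zqw oybu cqnlk kox aypi ugtlw zgq gekf qrug fdoy fxeo sbsl
Final line 4: kox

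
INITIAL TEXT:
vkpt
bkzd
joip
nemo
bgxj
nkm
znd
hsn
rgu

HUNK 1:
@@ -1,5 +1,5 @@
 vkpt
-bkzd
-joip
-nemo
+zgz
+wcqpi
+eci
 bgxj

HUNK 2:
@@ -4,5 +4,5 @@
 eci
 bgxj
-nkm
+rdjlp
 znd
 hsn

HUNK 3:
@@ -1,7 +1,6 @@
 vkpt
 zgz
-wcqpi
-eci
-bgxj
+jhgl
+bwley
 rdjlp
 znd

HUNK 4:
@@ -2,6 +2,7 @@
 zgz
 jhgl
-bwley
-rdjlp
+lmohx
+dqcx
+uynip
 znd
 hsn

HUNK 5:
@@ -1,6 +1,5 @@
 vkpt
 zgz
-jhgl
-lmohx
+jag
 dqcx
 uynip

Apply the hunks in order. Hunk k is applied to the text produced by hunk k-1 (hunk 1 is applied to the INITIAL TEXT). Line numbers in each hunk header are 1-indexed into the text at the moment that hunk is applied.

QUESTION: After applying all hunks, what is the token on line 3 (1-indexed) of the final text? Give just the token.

Hunk 1: at line 1 remove [bkzd,joip,nemo] add [zgz,wcqpi,eci] -> 9 lines: vkpt zgz wcqpi eci bgxj nkm znd hsn rgu
Hunk 2: at line 4 remove [nkm] add [rdjlp] -> 9 lines: vkpt zgz wcqpi eci bgxj rdjlp znd hsn rgu
Hunk 3: at line 1 remove [wcqpi,eci,bgxj] add [jhgl,bwley] -> 8 lines: vkpt zgz jhgl bwley rdjlp znd hsn rgu
Hunk 4: at line 2 remove [bwley,rdjlp] add [lmohx,dqcx,uynip] -> 9 lines: vkpt zgz jhgl lmohx dqcx uynip znd hsn rgu
Hunk 5: at line 1 remove [jhgl,lmohx] add [jag] -> 8 lines: vkpt zgz jag dqcx uynip znd hsn rgu
Final line 3: jag

Answer: jag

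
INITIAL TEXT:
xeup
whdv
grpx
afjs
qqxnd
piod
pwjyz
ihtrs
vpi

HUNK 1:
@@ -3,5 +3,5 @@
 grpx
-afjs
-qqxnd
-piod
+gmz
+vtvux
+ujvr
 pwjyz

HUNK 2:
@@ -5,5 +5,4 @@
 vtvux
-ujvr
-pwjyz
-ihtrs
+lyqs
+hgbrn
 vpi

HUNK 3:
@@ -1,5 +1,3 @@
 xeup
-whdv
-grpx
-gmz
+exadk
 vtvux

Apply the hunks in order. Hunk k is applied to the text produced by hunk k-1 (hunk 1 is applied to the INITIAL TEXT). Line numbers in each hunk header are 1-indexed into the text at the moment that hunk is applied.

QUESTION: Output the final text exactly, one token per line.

Hunk 1: at line 3 remove [afjs,qqxnd,piod] add [gmz,vtvux,ujvr] -> 9 lines: xeup whdv grpx gmz vtvux ujvr pwjyz ihtrs vpi
Hunk 2: at line 5 remove [ujvr,pwjyz,ihtrs] add [lyqs,hgbrn] -> 8 lines: xeup whdv grpx gmz vtvux lyqs hgbrn vpi
Hunk 3: at line 1 remove [whdv,grpx,gmz] add [exadk] -> 6 lines: xeup exadk vtvux lyqs hgbrn vpi

Answer: xeup
exadk
vtvux
lyqs
hgbrn
vpi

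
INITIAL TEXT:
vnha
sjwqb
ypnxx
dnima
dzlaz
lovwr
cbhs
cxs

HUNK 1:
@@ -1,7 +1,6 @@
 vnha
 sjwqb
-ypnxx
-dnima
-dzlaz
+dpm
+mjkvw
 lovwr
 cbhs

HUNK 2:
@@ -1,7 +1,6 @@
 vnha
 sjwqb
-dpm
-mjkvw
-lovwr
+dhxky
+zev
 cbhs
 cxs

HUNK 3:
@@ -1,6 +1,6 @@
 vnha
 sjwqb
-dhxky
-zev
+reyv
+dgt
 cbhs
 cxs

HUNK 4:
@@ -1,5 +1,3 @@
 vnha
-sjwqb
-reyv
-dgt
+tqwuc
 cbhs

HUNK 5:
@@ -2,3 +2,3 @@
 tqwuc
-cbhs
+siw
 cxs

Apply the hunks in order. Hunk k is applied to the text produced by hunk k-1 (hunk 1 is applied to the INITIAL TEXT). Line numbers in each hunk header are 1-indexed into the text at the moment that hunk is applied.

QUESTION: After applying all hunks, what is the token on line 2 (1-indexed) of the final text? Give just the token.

Answer: tqwuc

Derivation:
Hunk 1: at line 1 remove [ypnxx,dnima,dzlaz] add [dpm,mjkvw] -> 7 lines: vnha sjwqb dpm mjkvw lovwr cbhs cxs
Hunk 2: at line 1 remove [dpm,mjkvw,lovwr] add [dhxky,zev] -> 6 lines: vnha sjwqb dhxky zev cbhs cxs
Hunk 3: at line 1 remove [dhxky,zev] add [reyv,dgt] -> 6 lines: vnha sjwqb reyv dgt cbhs cxs
Hunk 4: at line 1 remove [sjwqb,reyv,dgt] add [tqwuc] -> 4 lines: vnha tqwuc cbhs cxs
Hunk 5: at line 2 remove [cbhs] add [siw] -> 4 lines: vnha tqwuc siw cxs
Final line 2: tqwuc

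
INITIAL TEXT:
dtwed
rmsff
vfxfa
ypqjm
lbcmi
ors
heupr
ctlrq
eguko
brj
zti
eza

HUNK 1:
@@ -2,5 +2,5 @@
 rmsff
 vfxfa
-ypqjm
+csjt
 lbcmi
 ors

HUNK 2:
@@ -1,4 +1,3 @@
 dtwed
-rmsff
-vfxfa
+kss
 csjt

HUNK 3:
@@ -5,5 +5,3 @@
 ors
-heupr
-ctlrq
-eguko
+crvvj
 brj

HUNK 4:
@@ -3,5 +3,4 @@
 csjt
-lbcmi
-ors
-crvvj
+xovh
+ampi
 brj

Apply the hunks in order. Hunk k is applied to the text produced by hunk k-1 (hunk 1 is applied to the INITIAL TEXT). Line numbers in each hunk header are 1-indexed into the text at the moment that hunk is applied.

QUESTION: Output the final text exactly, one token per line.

Answer: dtwed
kss
csjt
xovh
ampi
brj
zti
eza

Derivation:
Hunk 1: at line 2 remove [ypqjm] add [csjt] -> 12 lines: dtwed rmsff vfxfa csjt lbcmi ors heupr ctlrq eguko brj zti eza
Hunk 2: at line 1 remove [rmsff,vfxfa] add [kss] -> 11 lines: dtwed kss csjt lbcmi ors heupr ctlrq eguko brj zti eza
Hunk 3: at line 5 remove [heupr,ctlrq,eguko] add [crvvj] -> 9 lines: dtwed kss csjt lbcmi ors crvvj brj zti eza
Hunk 4: at line 3 remove [lbcmi,ors,crvvj] add [xovh,ampi] -> 8 lines: dtwed kss csjt xovh ampi brj zti eza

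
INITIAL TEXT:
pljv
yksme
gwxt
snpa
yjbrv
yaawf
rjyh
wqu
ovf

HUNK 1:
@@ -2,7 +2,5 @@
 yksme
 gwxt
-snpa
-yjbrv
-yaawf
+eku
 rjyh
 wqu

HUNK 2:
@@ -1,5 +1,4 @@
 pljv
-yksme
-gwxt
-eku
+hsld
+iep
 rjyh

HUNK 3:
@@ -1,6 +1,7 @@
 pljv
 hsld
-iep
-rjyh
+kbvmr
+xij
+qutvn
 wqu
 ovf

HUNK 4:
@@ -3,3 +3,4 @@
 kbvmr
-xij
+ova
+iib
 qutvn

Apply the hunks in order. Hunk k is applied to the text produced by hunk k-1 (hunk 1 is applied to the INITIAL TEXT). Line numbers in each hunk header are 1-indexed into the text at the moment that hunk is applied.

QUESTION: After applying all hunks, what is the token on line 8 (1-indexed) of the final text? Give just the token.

Answer: ovf

Derivation:
Hunk 1: at line 2 remove [snpa,yjbrv,yaawf] add [eku] -> 7 lines: pljv yksme gwxt eku rjyh wqu ovf
Hunk 2: at line 1 remove [yksme,gwxt,eku] add [hsld,iep] -> 6 lines: pljv hsld iep rjyh wqu ovf
Hunk 3: at line 1 remove [iep,rjyh] add [kbvmr,xij,qutvn] -> 7 lines: pljv hsld kbvmr xij qutvn wqu ovf
Hunk 4: at line 3 remove [xij] add [ova,iib] -> 8 lines: pljv hsld kbvmr ova iib qutvn wqu ovf
Final line 8: ovf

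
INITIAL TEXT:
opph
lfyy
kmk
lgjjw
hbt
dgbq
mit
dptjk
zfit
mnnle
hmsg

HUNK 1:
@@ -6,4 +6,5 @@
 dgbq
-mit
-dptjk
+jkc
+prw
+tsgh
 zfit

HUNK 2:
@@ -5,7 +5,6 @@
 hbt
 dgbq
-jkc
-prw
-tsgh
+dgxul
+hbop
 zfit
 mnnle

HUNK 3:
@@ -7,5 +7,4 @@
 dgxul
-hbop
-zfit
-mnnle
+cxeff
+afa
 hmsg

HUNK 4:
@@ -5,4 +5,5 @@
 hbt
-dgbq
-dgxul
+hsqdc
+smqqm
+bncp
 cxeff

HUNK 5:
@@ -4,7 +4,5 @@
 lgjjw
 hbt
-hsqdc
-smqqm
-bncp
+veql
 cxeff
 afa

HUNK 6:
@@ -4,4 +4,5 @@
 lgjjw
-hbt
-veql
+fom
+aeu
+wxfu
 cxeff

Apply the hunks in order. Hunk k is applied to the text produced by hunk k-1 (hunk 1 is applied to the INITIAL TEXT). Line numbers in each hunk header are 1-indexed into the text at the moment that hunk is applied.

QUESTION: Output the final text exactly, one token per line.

Answer: opph
lfyy
kmk
lgjjw
fom
aeu
wxfu
cxeff
afa
hmsg

Derivation:
Hunk 1: at line 6 remove [mit,dptjk] add [jkc,prw,tsgh] -> 12 lines: opph lfyy kmk lgjjw hbt dgbq jkc prw tsgh zfit mnnle hmsg
Hunk 2: at line 5 remove [jkc,prw,tsgh] add [dgxul,hbop] -> 11 lines: opph lfyy kmk lgjjw hbt dgbq dgxul hbop zfit mnnle hmsg
Hunk 3: at line 7 remove [hbop,zfit,mnnle] add [cxeff,afa] -> 10 lines: opph lfyy kmk lgjjw hbt dgbq dgxul cxeff afa hmsg
Hunk 4: at line 5 remove [dgbq,dgxul] add [hsqdc,smqqm,bncp] -> 11 lines: opph lfyy kmk lgjjw hbt hsqdc smqqm bncp cxeff afa hmsg
Hunk 5: at line 4 remove [hsqdc,smqqm,bncp] add [veql] -> 9 lines: opph lfyy kmk lgjjw hbt veql cxeff afa hmsg
Hunk 6: at line 4 remove [hbt,veql] add [fom,aeu,wxfu] -> 10 lines: opph lfyy kmk lgjjw fom aeu wxfu cxeff afa hmsg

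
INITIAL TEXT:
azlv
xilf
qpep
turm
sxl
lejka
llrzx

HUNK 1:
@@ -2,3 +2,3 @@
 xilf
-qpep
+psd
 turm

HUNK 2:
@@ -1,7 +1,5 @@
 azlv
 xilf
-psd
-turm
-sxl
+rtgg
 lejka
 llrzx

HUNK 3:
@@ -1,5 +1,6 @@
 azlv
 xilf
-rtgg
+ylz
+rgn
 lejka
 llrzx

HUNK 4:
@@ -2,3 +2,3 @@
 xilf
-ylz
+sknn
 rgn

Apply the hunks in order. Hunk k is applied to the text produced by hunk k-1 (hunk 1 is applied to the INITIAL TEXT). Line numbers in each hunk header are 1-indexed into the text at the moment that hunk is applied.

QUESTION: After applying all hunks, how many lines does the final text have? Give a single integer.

Answer: 6

Derivation:
Hunk 1: at line 2 remove [qpep] add [psd] -> 7 lines: azlv xilf psd turm sxl lejka llrzx
Hunk 2: at line 1 remove [psd,turm,sxl] add [rtgg] -> 5 lines: azlv xilf rtgg lejka llrzx
Hunk 3: at line 1 remove [rtgg] add [ylz,rgn] -> 6 lines: azlv xilf ylz rgn lejka llrzx
Hunk 4: at line 2 remove [ylz] add [sknn] -> 6 lines: azlv xilf sknn rgn lejka llrzx
Final line count: 6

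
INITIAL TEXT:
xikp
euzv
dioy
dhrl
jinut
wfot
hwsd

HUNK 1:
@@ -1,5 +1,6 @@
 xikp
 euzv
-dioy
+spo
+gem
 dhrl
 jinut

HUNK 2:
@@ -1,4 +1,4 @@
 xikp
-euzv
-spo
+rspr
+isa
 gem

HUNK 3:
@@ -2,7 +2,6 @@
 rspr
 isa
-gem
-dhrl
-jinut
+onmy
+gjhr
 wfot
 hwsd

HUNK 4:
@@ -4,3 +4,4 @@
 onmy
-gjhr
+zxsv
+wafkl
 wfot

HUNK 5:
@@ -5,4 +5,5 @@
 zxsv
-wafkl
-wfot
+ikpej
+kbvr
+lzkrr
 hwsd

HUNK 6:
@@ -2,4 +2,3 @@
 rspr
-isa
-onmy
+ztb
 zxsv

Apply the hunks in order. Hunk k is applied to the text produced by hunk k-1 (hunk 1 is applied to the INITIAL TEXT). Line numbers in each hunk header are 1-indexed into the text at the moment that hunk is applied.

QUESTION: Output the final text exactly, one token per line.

Hunk 1: at line 1 remove [dioy] add [spo,gem] -> 8 lines: xikp euzv spo gem dhrl jinut wfot hwsd
Hunk 2: at line 1 remove [euzv,spo] add [rspr,isa] -> 8 lines: xikp rspr isa gem dhrl jinut wfot hwsd
Hunk 3: at line 2 remove [gem,dhrl,jinut] add [onmy,gjhr] -> 7 lines: xikp rspr isa onmy gjhr wfot hwsd
Hunk 4: at line 4 remove [gjhr] add [zxsv,wafkl] -> 8 lines: xikp rspr isa onmy zxsv wafkl wfot hwsd
Hunk 5: at line 5 remove [wafkl,wfot] add [ikpej,kbvr,lzkrr] -> 9 lines: xikp rspr isa onmy zxsv ikpej kbvr lzkrr hwsd
Hunk 6: at line 2 remove [isa,onmy] add [ztb] -> 8 lines: xikp rspr ztb zxsv ikpej kbvr lzkrr hwsd

Answer: xikp
rspr
ztb
zxsv
ikpej
kbvr
lzkrr
hwsd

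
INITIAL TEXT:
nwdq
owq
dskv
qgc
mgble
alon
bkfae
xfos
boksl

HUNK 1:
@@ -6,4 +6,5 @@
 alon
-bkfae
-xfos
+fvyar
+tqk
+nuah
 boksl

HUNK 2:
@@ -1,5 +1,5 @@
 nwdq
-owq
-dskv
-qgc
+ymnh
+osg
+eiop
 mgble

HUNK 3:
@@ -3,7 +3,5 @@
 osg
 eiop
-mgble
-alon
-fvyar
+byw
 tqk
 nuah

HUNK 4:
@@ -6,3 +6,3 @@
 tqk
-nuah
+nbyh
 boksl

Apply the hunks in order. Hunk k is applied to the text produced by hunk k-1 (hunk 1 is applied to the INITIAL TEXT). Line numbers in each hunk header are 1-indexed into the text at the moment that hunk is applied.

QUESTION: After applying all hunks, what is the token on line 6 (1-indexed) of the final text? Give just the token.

Answer: tqk

Derivation:
Hunk 1: at line 6 remove [bkfae,xfos] add [fvyar,tqk,nuah] -> 10 lines: nwdq owq dskv qgc mgble alon fvyar tqk nuah boksl
Hunk 2: at line 1 remove [owq,dskv,qgc] add [ymnh,osg,eiop] -> 10 lines: nwdq ymnh osg eiop mgble alon fvyar tqk nuah boksl
Hunk 3: at line 3 remove [mgble,alon,fvyar] add [byw] -> 8 lines: nwdq ymnh osg eiop byw tqk nuah boksl
Hunk 4: at line 6 remove [nuah] add [nbyh] -> 8 lines: nwdq ymnh osg eiop byw tqk nbyh boksl
Final line 6: tqk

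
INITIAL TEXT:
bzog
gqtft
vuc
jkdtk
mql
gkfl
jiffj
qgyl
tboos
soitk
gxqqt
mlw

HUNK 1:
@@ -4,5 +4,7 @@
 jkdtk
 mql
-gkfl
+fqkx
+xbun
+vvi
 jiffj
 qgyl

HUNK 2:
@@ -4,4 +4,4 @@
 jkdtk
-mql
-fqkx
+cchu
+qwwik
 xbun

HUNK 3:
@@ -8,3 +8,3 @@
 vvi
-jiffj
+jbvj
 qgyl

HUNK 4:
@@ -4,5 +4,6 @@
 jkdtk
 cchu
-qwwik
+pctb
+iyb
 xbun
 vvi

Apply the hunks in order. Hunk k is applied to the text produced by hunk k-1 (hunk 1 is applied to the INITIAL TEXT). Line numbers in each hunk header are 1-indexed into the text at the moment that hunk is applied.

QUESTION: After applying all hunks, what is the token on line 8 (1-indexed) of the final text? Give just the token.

Answer: xbun

Derivation:
Hunk 1: at line 4 remove [gkfl] add [fqkx,xbun,vvi] -> 14 lines: bzog gqtft vuc jkdtk mql fqkx xbun vvi jiffj qgyl tboos soitk gxqqt mlw
Hunk 2: at line 4 remove [mql,fqkx] add [cchu,qwwik] -> 14 lines: bzog gqtft vuc jkdtk cchu qwwik xbun vvi jiffj qgyl tboos soitk gxqqt mlw
Hunk 3: at line 8 remove [jiffj] add [jbvj] -> 14 lines: bzog gqtft vuc jkdtk cchu qwwik xbun vvi jbvj qgyl tboos soitk gxqqt mlw
Hunk 4: at line 4 remove [qwwik] add [pctb,iyb] -> 15 lines: bzog gqtft vuc jkdtk cchu pctb iyb xbun vvi jbvj qgyl tboos soitk gxqqt mlw
Final line 8: xbun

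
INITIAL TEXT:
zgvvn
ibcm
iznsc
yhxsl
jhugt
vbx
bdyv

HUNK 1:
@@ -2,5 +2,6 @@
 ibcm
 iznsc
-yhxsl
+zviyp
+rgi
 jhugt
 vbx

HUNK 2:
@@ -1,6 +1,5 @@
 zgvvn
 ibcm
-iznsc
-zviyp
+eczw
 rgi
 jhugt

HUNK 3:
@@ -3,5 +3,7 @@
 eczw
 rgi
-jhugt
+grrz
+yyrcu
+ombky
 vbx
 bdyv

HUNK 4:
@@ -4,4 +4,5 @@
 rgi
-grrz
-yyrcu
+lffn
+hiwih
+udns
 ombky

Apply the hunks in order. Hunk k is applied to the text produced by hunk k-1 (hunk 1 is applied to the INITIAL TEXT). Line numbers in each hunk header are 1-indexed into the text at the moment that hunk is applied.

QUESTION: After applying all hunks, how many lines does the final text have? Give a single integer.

Hunk 1: at line 2 remove [yhxsl] add [zviyp,rgi] -> 8 lines: zgvvn ibcm iznsc zviyp rgi jhugt vbx bdyv
Hunk 2: at line 1 remove [iznsc,zviyp] add [eczw] -> 7 lines: zgvvn ibcm eczw rgi jhugt vbx bdyv
Hunk 3: at line 3 remove [jhugt] add [grrz,yyrcu,ombky] -> 9 lines: zgvvn ibcm eczw rgi grrz yyrcu ombky vbx bdyv
Hunk 4: at line 4 remove [grrz,yyrcu] add [lffn,hiwih,udns] -> 10 lines: zgvvn ibcm eczw rgi lffn hiwih udns ombky vbx bdyv
Final line count: 10

Answer: 10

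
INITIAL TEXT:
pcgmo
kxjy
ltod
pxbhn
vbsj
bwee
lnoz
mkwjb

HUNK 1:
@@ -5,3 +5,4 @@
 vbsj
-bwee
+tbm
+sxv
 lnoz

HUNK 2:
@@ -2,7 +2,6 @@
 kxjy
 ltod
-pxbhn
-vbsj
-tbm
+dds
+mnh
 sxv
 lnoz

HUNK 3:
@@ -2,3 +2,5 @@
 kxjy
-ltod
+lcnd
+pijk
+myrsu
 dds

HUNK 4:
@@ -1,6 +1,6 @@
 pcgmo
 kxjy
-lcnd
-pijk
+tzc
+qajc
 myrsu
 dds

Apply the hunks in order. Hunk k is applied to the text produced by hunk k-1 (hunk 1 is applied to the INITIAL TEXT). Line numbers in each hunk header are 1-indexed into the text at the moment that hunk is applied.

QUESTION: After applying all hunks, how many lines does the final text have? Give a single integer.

Answer: 10

Derivation:
Hunk 1: at line 5 remove [bwee] add [tbm,sxv] -> 9 lines: pcgmo kxjy ltod pxbhn vbsj tbm sxv lnoz mkwjb
Hunk 2: at line 2 remove [pxbhn,vbsj,tbm] add [dds,mnh] -> 8 lines: pcgmo kxjy ltod dds mnh sxv lnoz mkwjb
Hunk 3: at line 2 remove [ltod] add [lcnd,pijk,myrsu] -> 10 lines: pcgmo kxjy lcnd pijk myrsu dds mnh sxv lnoz mkwjb
Hunk 4: at line 1 remove [lcnd,pijk] add [tzc,qajc] -> 10 lines: pcgmo kxjy tzc qajc myrsu dds mnh sxv lnoz mkwjb
Final line count: 10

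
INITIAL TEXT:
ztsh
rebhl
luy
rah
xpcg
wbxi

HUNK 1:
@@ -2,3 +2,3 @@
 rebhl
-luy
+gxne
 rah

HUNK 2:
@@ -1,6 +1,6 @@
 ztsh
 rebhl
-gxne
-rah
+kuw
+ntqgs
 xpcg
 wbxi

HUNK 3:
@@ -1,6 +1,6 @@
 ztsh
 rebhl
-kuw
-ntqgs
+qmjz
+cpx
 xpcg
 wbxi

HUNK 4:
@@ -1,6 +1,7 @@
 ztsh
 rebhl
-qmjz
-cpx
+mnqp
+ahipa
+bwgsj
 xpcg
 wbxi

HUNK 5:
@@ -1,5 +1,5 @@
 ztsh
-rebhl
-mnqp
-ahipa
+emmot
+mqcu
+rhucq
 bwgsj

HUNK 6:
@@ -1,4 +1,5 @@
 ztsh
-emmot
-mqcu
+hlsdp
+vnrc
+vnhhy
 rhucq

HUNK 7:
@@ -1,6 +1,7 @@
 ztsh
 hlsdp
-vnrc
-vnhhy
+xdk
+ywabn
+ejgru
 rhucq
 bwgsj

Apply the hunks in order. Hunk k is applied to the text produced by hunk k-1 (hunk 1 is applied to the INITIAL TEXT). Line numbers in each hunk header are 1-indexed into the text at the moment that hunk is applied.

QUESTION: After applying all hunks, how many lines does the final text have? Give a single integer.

Answer: 9

Derivation:
Hunk 1: at line 2 remove [luy] add [gxne] -> 6 lines: ztsh rebhl gxne rah xpcg wbxi
Hunk 2: at line 1 remove [gxne,rah] add [kuw,ntqgs] -> 6 lines: ztsh rebhl kuw ntqgs xpcg wbxi
Hunk 3: at line 1 remove [kuw,ntqgs] add [qmjz,cpx] -> 6 lines: ztsh rebhl qmjz cpx xpcg wbxi
Hunk 4: at line 1 remove [qmjz,cpx] add [mnqp,ahipa,bwgsj] -> 7 lines: ztsh rebhl mnqp ahipa bwgsj xpcg wbxi
Hunk 5: at line 1 remove [rebhl,mnqp,ahipa] add [emmot,mqcu,rhucq] -> 7 lines: ztsh emmot mqcu rhucq bwgsj xpcg wbxi
Hunk 6: at line 1 remove [emmot,mqcu] add [hlsdp,vnrc,vnhhy] -> 8 lines: ztsh hlsdp vnrc vnhhy rhucq bwgsj xpcg wbxi
Hunk 7: at line 1 remove [vnrc,vnhhy] add [xdk,ywabn,ejgru] -> 9 lines: ztsh hlsdp xdk ywabn ejgru rhucq bwgsj xpcg wbxi
Final line count: 9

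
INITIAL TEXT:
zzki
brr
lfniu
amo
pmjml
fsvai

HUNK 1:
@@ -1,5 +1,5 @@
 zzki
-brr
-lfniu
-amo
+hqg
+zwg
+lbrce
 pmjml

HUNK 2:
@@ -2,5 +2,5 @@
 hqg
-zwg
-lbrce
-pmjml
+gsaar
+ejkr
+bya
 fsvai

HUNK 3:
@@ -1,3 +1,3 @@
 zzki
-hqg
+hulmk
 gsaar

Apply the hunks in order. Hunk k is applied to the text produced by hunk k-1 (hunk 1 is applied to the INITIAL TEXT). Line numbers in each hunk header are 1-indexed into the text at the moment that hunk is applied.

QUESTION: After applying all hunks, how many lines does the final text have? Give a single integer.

Answer: 6

Derivation:
Hunk 1: at line 1 remove [brr,lfniu,amo] add [hqg,zwg,lbrce] -> 6 lines: zzki hqg zwg lbrce pmjml fsvai
Hunk 2: at line 2 remove [zwg,lbrce,pmjml] add [gsaar,ejkr,bya] -> 6 lines: zzki hqg gsaar ejkr bya fsvai
Hunk 3: at line 1 remove [hqg] add [hulmk] -> 6 lines: zzki hulmk gsaar ejkr bya fsvai
Final line count: 6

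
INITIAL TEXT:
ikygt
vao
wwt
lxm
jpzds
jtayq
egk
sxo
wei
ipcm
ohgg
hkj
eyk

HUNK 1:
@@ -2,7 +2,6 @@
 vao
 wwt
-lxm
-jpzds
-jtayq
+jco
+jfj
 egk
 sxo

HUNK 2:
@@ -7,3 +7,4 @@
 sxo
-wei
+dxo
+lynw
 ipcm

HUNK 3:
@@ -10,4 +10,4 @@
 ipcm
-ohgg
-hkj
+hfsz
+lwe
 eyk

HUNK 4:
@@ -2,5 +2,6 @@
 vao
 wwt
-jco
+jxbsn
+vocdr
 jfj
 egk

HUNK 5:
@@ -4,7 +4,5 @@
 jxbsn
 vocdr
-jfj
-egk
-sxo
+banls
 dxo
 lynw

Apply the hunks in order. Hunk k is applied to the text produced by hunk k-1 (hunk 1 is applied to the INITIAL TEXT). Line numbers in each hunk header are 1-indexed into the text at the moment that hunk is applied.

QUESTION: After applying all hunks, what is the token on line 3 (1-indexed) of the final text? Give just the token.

Answer: wwt

Derivation:
Hunk 1: at line 2 remove [lxm,jpzds,jtayq] add [jco,jfj] -> 12 lines: ikygt vao wwt jco jfj egk sxo wei ipcm ohgg hkj eyk
Hunk 2: at line 7 remove [wei] add [dxo,lynw] -> 13 lines: ikygt vao wwt jco jfj egk sxo dxo lynw ipcm ohgg hkj eyk
Hunk 3: at line 10 remove [ohgg,hkj] add [hfsz,lwe] -> 13 lines: ikygt vao wwt jco jfj egk sxo dxo lynw ipcm hfsz lwe eyk
Hunk 4: at line 2 remove [jco] add [jxbsn,vocdr] -> 14 lines: ikygt vao wwt jxbsn vocdr jfj egk sxo dxo lynw ipcm hfsz lwe eyk
Hunk 5: at line 4 remove [jfj,egk,sxo] add [banls] -> 12 lines: ikygt vao wwt jxbsn vocdr banls dxo lynw ipcm hfsz lwe eyk
Final line 3: wwt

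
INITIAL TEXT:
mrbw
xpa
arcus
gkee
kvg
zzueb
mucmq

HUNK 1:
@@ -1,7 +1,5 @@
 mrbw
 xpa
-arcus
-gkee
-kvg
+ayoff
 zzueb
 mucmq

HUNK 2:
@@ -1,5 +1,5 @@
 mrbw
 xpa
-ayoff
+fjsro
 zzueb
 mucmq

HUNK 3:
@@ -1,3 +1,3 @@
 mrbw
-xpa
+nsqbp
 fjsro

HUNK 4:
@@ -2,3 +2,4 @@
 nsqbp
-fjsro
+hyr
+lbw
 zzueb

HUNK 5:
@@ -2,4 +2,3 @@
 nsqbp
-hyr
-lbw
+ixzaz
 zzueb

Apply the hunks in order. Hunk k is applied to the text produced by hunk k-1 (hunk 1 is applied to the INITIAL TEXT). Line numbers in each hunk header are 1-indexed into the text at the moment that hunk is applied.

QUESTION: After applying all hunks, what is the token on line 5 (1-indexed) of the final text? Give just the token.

Hunk 1: at line 1 remove [arcus,gkee,kvg] add [ayoff] -> 5 lines: mrbw xpa ayoff zzueb mucmq
Hunk 2: at line 1 remove [ayoff] add [fjsro] -> 5 lines: mrbw xpa fjsro zzueb mucmq
Hunk 3: at line 1 remove [xpa] add [nsqbp] -> 5 lines: mrbw nsqbp fjsro zzueb mucmq
Hunk 4: at line 2 remove [fjsro] add [hyr,lbw] -> 6 lines: mrbw nsqbp hyr lbw zzueb mucmq
Hunk 5: at line 2 remove [hyr,lbw] add [ixzaz] -> 5 lines: mrbw nsqbp ixzaz zzueb mucmq
Final line 5: mucmq

Answer: mucmq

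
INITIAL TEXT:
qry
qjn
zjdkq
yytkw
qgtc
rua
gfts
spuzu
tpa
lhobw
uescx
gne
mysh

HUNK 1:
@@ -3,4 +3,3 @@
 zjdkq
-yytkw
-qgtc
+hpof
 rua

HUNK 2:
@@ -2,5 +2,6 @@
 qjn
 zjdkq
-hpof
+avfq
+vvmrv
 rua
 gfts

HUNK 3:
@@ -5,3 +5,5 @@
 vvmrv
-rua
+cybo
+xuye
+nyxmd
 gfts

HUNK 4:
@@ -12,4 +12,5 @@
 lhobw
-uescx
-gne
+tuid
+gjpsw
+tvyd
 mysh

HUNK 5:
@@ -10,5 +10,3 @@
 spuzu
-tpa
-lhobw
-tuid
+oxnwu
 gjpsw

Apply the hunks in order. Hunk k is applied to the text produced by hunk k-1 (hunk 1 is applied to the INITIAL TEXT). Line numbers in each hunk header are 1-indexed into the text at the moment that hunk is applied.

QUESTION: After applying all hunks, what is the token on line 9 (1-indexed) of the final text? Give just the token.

Answer: gfts

Derivation:
Hunk 1: at line 3 remove [yytkw,qgtc] add [hpof] -> 12 lines: qry qjn zjdkq hpof rua gfts spuzu tpa lhobw uescx gne mysh
Hunk 2: at line 2 remove [hpof] add [avfq,vvmrv] -> 13 lines: qry qjn zjdkq avfq vvmrv rua gfts spuzu tpa lhobw uescx gne mysh
Hunk 3: at line 5 remove [rua] add [cybo,xuye,nyxmd] -> 15 lines: qry qjn zjdkq avfq vvmrv cybo xuye nyxmd gfts spuzu tpa lhobw uescx gne mysh
Hunk 4: at line 12 remove [uescx,gne] add [tuid,gjpsw,tvyd] -> 16 lines: qry qjn zjdkq avfq vvmrv cybo xuye nyxmd gfts spuzu tpa lhobw tuid gjpsw tvyd mysh
Hunk 5: at line 10 remove [tpa,lhobw,tuid] add [oxnwu] -> 14 lines: qry qjn zjdkq avfq vvmrv cybo xuye nyxmd gfts spuzu oxnwu gjpsw tvyd mysh
Final line 9: gfts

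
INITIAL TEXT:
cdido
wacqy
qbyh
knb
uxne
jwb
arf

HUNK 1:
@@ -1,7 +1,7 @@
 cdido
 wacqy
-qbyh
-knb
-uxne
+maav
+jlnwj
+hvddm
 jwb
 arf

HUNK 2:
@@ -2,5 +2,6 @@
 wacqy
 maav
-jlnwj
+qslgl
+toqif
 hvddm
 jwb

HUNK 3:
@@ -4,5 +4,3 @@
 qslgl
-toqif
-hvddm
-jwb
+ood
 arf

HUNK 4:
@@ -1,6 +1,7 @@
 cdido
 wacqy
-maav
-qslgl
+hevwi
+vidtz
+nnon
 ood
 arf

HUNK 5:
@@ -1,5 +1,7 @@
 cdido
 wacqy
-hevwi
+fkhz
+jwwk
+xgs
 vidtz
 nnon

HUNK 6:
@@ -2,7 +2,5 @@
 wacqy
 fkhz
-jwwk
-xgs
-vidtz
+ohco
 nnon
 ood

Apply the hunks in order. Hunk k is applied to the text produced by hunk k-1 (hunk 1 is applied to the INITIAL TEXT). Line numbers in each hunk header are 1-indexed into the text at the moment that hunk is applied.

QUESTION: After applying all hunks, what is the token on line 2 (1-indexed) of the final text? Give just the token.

Answer: wacqy

Derivation:
Hunk 1: at line 1 remove [qbyh,knb,uxne] add [maav,jlnwj,hvddm] -> 7 lines: cdido wacqy maav jlnwj hvddm jwb arf
Hunk 2: at line 2 remove [jlnwj] add [qslgl,toqif] -> 8 lines: cdido wacqy maav qslgl toqif hvddm jwb arf
Hunk 3: at line 4 remove [toqif,hvddm,jwb] add [ood] -> 6 lines: cdido wacqy maav qslgl ood arf
Hunk 4: at line 1 remove [maav,qslgl] add [hevwi,vidtz,nnon] -> 7 lines: cdido wacqy hevwi vidtz nnon ood arf
Hunk 5: at line 1 remove [hevwi] add [fkhz,jwwk,xgs] -> 9 lines: cdido wacqy fkhz jwwk xgs vidtz nnon ood arf
Hunk 6: at line 2 remove [jwwk,xgs,vidtz] add [ohco] -> 7 lines: cdido wacqy fkhz ohco nnon ood arf
Final line 2: wacqy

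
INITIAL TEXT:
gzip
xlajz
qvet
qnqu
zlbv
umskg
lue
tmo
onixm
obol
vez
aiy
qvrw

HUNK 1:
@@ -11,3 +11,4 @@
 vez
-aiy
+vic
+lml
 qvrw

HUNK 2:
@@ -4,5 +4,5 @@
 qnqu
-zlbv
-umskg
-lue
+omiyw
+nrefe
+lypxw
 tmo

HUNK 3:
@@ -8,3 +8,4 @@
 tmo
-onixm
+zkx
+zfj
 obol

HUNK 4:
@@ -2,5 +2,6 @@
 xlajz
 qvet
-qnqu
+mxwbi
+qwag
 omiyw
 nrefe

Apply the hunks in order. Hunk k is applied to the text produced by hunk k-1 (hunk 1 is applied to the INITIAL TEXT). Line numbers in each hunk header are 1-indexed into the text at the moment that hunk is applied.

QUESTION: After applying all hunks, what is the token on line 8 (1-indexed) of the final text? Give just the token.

Hunk 1: at line 11 remove [aiy] add [vic,lml] -> 14 lines: gzip xlajz qvet qnqu zlbv umskg lue tmo onixm obol vez vic lml qvrw
Hunk 2: at line 4 remove [zlbv,umskg,lue] add [omiyw,nrefe,lypxw] -> 14 lines: gzip xlajz qvet qnqu omiyw nrefe lypxw tmo onixm obol vez vic lml qvrw
Hunk 3: at line 8 remove [onixm] add [zkx,zfj] -> 15 lines: gzip xlajz qvet qnqu omiyw nrefe lypxw tmo zkx zfj obol vez vic lml qvrw
Hunk 4: at line 2 remove [qnqu] add [mxwbi,qwag] -> 16 lines: gzip xlajz qvet mxwbi qwag omiyw nrefe lypxw tmo zkx zfj obol vez vic lml qvrw
Final line 8: lypxw

Answer: lypxw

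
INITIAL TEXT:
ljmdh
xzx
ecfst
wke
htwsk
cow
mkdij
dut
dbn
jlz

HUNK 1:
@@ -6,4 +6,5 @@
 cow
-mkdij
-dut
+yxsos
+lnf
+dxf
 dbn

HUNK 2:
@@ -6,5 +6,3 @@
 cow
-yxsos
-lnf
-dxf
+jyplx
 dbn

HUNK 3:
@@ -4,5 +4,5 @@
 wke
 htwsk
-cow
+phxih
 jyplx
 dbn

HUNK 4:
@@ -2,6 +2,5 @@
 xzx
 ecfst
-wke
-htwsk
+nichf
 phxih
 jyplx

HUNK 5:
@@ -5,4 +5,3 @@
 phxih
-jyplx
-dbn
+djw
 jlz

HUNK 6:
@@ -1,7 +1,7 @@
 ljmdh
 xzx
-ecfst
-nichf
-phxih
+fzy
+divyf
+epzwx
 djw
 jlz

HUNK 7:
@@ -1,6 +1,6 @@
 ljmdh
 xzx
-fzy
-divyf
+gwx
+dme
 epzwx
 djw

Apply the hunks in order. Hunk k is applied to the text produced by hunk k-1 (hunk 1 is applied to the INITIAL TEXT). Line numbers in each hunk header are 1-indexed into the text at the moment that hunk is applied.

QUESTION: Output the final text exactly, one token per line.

Answer: ljmdh
xzx
gwx
dme
epzwx
djw
jlz

Derivation:
Hunk 1: at line 6 remove [mkdij,dut] add [yxsos,lnf,dxf] -> 11 lines: ljmdh xzx ecfst wke htwsk cow yxsos lnf dxf dbn jlz
Hunk 2: at line 6 remove [yxsos,lnf,dxf] add [jyplx] -> 9 lines: ljmdh xzx ecfst wke htwsk cow jyplx dbn jlz
Hunk 3: at line 4 remove [cow] add [phxih] -> 9 lines: ljmdh xzx ecfst wke htwsk phxih jyplx dbn jlz
Hunk 4: at line 2 remove [wke,htwsk] add [nichf] -> 8 lines: ljmdh xzx ecfst nichf phxih jyplx dbn jlz
Hunk 5: at line 5 remove [jyplx,dbn] add [djw] -> 7 lines: ljmdh xzx ecfst nichf phxih djw jlz
Hunk 6: at line 1 remove [ecfst,nichf,phxih] add [fzy,divyf,epzwx] -> 7 lines: ljmdh xzx fzy divyf epzwx djw jlz
Hunk 7: at line 1 remove [fzy,divyf] add [gwx,dme] -> 7 lines: ljmdh xzx gwx dme epzwx djw jlz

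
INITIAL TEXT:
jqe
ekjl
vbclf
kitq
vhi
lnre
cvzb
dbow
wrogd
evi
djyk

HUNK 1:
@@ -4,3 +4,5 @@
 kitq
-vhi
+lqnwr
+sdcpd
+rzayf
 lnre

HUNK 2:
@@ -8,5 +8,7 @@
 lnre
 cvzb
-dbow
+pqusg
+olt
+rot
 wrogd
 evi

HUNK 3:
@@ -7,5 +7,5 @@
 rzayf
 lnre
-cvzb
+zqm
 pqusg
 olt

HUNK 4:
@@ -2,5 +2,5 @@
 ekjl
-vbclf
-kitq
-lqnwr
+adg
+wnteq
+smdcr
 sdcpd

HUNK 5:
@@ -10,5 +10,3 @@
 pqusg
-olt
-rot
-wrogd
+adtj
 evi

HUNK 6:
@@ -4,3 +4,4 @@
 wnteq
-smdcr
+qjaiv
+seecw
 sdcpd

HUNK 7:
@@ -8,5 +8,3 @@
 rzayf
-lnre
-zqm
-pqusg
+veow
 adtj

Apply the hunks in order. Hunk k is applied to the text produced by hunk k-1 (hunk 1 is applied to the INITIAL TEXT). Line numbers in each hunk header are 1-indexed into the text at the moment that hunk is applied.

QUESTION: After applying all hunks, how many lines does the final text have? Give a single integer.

Answer: 12

Derivation:
Hunk 1: at line 4 remove [vhi] add [lqnwr,sdcpd,rzayf] -> 13 lines: jqe ekjl vbclf kitq lqnwr sdcpd rzayf lnre cvzb dbow wrogd evi djyk
Hunk 2: at line 8 remove [dbow] add [pqusg,olt,rot] -> 15 lines: jqe ekjl vbclf kitq lqnwr sdcpd rzayf lnre cvzb pqusg olt rot wrogd evi djyk
Hunk 3: at line 7 remove [cvzb] add [zqm] -> 15 lines: jqe ekjl vbclf kitq lqnwr sdcpd rzayf lnre zqm pqusg olt rot wrogd evi djyk
Hunk 4: at line 2 remove [vbclf,kitq,lqnwr] add [adg,wnteq,smdcr] -> 15 lines: jqe ekjl adg wnteq smdcr sdcpd rzayf lnre zqm pqusg olt rot wrogd evi djyk
Hunk 5: at line 10 remove [olt,rot,wrogd] add [adtj] -> 13 lines: jqe ekjl adg wnteq smdcr sdcpd rzayf lnre zqm pqusg adtj evi djyk
Hunk 6: at line 4 remove [smdcr] add [qjaiv,seecw] -> 14 lines: jqe ekjl adg wnteq qjaiv seecw sdcpd rzayf lnre zqm pqusg adtj evi djyk
Hunk 7: at line 8 remove [lnre,zqm,pqusg] add [veow] -> 12 lines: jqe ekjl adg wnteq qjaiv seecw sdcpd rzayf veow adtj evi djyk
Final line count: 12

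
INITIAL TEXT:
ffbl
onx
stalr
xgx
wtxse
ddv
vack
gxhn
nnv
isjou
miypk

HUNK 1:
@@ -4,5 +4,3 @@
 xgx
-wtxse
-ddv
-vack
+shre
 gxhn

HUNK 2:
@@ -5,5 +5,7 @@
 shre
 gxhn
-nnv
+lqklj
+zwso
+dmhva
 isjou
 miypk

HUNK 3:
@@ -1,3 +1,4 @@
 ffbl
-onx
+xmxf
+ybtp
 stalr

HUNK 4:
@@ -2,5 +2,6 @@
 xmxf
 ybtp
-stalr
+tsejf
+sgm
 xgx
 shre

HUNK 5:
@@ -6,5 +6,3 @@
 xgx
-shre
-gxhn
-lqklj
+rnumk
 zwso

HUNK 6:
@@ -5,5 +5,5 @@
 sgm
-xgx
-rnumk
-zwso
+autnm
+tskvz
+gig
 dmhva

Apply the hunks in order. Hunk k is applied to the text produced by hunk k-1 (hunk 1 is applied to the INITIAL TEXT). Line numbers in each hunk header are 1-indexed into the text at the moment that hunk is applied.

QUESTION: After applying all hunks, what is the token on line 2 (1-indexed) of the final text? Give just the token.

Answer: xmxf

Derivation:
Hunk 1: at line 4 remove [wtxse,ddv,vack] add [shre] -> 9 lines: ffbl onx stalr xgx shre gxhn nnv isjou miypk
Hunk 2: at line 5 remove [nnv] add [lqklj,zwso,dmhva] -> 11 lines: ffbl onx stalr xgx shre gxhn lqklj zwso dmhva isjou miypk
Hunk 3: at line 1 remove [onx] add [xmxf,ybtp] -> 12 lines: ffbl xmxf ybtp stalr xgx shre gxhn lqklj zwso dmhva isjou miypk
Hunk 4: at line 2 remove [stalr] add [tsejf,sgm] -> 13 lines: ffbl xmxf ybtp tsejf sgm xgx shre gxhn lqklj zwso dmhva isjou miypk
Hunk 5: at line 6 remove [shre,gxhn,lqklj] add [rnumk] -> 11 lines: ffbl xmxf ybtp tsejf sgm xgx rnumk zwso dmhva isjou miypk
Hunk 6: at line 5 remove [xgx,rnumk,zwso] add [autnm,tskvz,gig] -> 11 lines: ffbl xmxf ybtp tsejf sgm autnm tskvz gig dmhva isjou miypk
Final line 2: xmxf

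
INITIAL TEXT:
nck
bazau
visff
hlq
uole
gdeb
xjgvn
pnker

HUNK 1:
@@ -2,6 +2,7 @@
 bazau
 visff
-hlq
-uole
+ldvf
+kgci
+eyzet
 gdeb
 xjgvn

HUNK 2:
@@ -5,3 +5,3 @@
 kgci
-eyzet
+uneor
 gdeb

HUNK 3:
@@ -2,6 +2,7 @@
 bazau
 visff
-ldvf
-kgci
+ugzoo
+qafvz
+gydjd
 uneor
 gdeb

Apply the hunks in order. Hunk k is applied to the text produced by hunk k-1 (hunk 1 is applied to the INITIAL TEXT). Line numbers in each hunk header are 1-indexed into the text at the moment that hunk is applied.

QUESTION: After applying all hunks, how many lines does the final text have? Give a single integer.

Answer: 10

Derivation:
Hunk 1: at line 2 remove [hlq,uole] add [ldvf,kgci,eyzet] -> 9 lines: nck bazau visff ldvf kgci eyzet gdeb xjgvn pnker
Hunk 2: at line 5 remove [eyzet] add [uneor] -> 9 lines: nck bazau visff ldvf kgci uneor gdeb xjgvn pnker
Hunk 3: at line 2 remove [ldvf,kgci] add [ugzoo,qafvz,gydjd] -> 10 lines: nck bazau visff ugzoo qafvz gydjd uneor gdeb xjgvn pnker
Final line count: 10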